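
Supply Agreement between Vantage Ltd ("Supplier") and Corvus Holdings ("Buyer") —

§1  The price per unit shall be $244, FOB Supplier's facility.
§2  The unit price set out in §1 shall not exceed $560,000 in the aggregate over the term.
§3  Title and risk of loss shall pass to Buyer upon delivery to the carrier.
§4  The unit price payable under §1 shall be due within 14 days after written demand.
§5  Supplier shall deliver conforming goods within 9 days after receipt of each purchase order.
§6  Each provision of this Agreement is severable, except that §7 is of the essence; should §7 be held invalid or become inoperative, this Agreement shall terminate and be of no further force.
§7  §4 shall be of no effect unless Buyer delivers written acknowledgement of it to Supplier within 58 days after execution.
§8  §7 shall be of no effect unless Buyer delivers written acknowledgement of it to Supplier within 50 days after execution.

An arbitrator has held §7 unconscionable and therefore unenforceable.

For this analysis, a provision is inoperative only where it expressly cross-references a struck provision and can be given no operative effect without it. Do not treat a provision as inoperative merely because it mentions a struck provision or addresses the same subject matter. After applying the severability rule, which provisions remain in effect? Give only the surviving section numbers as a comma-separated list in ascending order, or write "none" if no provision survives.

§7 is struck. The only function of §8 is the acknowledgement condition for §7, so it cannot stand once §7 is removed. §6 makes §7 an essential term, and §7 is the provision held invalid; under §6, the entire Agreement is therefore void. No provision of the Agreement survives.

none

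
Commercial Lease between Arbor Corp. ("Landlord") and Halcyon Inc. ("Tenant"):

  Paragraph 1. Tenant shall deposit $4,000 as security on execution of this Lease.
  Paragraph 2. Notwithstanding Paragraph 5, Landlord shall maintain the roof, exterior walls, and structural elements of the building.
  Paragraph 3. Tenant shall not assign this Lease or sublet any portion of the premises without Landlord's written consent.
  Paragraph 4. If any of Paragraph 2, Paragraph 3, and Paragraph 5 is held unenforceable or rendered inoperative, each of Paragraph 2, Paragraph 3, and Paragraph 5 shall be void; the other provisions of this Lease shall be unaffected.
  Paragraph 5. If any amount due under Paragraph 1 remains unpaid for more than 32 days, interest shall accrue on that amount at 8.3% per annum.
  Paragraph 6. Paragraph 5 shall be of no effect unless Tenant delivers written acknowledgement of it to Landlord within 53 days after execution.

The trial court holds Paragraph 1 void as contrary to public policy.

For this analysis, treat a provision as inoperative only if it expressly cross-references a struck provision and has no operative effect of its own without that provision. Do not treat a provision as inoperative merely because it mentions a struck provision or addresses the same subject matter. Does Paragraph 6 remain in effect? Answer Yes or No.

No

Paragraph 1 is struck. Paragraph 5 operates only by reference to Paragraph 1, so it falls with Paragraph 1. Paragraph 6 has no operative effect of its own apart from Paragraph 5 and is therefore inoperative. Paragraph 4 declares Paragraph 2, Paragraph 3, and Paragraph 5 mutually dependent; since one of them has fallen, all of them are of no effect. That brings down Paragraph 2 and Paragraph 3 as well. The remainder continues in force under Paragraph 4. Only Paragraph 4 remains in effect. Paragraph 6 is among the inoperative provisions, so the answer is no.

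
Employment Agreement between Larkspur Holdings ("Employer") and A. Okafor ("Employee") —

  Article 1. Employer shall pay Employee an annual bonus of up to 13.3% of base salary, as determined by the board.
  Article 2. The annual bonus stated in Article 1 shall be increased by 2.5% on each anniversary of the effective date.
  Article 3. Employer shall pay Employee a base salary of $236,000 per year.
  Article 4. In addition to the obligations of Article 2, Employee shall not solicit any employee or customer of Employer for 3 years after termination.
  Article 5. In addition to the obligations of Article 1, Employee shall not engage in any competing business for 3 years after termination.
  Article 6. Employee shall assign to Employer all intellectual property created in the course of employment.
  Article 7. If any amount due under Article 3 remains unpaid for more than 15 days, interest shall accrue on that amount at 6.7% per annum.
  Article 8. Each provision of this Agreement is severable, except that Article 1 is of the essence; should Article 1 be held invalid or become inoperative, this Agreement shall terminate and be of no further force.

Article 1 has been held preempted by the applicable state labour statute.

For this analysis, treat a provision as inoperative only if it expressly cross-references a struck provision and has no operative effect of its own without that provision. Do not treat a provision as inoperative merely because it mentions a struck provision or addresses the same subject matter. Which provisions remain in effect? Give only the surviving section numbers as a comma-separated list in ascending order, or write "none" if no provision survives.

Article 1 is struck. Article 2 has no operative effect of its own apart from Article 1 and is therefore inoperative. Article 8 makes Article 1 an essential term, and Article 1 is the provision held invalid; under Article 8, the entire Agreement is therefore void. No provision of the Agreement survives.

none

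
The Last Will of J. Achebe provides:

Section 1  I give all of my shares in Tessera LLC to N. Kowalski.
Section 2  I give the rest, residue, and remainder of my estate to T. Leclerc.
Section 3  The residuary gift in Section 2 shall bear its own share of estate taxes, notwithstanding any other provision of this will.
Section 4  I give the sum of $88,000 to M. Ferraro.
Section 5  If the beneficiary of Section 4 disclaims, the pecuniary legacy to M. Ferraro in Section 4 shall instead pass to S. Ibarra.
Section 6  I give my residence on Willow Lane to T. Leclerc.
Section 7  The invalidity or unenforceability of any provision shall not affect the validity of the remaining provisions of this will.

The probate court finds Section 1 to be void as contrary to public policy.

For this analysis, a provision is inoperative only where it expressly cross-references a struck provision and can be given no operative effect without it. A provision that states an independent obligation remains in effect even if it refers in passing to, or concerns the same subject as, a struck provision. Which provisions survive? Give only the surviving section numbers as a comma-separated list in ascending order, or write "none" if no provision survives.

2, 3, 4, 5, 6, 7

Section 1 is struck. No other provision's operative terms depend on Section 1. Under the severability clause in Section 7, the remaining provisions continue in force. Section 2, Section 3, Section 4, Section 5, Section 6, and Section 7 remain in effect.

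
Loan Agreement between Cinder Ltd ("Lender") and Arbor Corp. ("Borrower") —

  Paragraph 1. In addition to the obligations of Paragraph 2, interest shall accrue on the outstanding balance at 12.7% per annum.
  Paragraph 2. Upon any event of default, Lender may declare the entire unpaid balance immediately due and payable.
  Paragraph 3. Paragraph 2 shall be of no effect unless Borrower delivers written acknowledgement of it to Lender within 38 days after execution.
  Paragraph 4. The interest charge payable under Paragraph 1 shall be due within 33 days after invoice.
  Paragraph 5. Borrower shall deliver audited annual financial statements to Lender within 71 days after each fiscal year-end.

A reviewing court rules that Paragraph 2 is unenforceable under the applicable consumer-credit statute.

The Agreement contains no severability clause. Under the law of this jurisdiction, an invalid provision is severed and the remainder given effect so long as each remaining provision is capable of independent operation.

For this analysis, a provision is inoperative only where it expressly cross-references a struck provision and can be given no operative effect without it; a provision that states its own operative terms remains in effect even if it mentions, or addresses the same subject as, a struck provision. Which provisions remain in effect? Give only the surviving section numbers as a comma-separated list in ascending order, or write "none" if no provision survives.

Paragraph 2 is struck. The only function of Paragraph 3 is the acknowledgement condition for Paragraph 2, so it cannot stand once Paragraph 2 is removed. Paragraph 1 mentions Paragraph 2 but its own obligation stands independently of Paragraph 2, so Paragraph 1 is not affected. Under the stated default rule, only provisions that cannot operate independently fall away; the rest are enforced. The provisions still in force are Paragraph 1, Paragraph 4, and Paragraph 5.

1, 4, 5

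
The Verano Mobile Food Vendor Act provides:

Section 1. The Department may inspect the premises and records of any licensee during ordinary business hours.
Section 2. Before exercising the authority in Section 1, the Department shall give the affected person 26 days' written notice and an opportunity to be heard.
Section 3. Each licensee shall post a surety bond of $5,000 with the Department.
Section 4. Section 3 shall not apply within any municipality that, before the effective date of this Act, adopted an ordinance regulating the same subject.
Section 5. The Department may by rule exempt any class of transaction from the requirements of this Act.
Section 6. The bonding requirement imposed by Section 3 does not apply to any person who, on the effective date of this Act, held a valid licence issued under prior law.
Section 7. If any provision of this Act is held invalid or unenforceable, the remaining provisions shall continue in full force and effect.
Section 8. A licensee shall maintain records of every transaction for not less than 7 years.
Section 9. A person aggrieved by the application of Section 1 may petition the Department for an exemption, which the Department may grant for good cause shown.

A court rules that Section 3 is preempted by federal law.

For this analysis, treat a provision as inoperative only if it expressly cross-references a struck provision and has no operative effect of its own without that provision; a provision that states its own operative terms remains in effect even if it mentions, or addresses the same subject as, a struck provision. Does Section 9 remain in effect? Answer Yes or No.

Section 3 is struck. Section 4 has no operative effect of its own apart from Section 3 and is therefore inoperative. Section 6 has no operative effect of its own apart from Section 3 and is therefore inoperative. Under the severability clause in Section 7, the remaining provisions continue in force. Section 1, Section 2, Section 5, Section 7, Section 8, and Section 9 remain in effect. Section 9 is among the surviving provisions, so the answer is yes.

Yes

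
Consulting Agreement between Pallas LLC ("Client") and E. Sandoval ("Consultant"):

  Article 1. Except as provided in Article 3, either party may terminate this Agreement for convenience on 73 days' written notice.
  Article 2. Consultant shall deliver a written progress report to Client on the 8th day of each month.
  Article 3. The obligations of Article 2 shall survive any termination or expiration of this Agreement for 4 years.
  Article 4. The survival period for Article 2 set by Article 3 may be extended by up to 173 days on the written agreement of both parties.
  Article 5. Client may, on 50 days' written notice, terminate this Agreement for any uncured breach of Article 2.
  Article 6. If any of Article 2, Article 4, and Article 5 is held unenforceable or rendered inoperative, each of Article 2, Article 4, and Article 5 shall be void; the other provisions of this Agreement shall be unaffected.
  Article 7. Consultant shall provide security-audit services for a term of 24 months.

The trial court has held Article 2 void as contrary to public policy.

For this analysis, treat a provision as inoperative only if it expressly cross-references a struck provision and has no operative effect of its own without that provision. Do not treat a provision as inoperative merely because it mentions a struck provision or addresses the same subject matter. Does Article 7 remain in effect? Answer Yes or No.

Yes

Article 2 is struck. Article 3 has no operative effect of its own apart from Article 2 and is therefore inoperative. Article 5 merely fixes the termination right for breach of Article 2; with Article 2 gone it has nothing to operate on and falls away. Article 4 operates only by reference to Article 3, so it falls with Article 3. Article 1 mentions Article 3 but its own obligation stands independently of Article 3, so Article 1 is not affected. Article 6 declares Article 2, Article 4, and Article 5 mutually dependent; since one of them has fallen, all of them are of no effect. The remainder continues in force under Article 6. That leaves Article 1, Article 6, and Article 7 in effect. Article 7 is among the surviving provisions, so the answer is yes.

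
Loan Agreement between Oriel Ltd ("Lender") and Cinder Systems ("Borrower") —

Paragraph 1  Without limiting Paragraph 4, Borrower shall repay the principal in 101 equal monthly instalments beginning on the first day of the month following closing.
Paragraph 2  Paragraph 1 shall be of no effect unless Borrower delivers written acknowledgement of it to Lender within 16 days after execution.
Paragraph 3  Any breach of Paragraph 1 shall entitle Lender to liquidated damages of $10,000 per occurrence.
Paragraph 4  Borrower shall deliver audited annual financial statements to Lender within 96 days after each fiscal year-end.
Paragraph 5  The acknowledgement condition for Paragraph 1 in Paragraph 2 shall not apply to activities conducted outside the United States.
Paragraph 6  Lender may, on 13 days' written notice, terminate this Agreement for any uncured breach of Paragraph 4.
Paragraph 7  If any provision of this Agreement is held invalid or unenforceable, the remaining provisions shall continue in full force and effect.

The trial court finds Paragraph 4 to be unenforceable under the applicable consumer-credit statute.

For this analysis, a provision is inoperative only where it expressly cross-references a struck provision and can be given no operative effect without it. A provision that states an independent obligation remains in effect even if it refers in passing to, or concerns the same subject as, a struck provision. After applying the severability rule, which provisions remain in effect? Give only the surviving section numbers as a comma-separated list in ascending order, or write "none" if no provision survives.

1, 2, 3, 5, 7

Paragraph 4 is struck. Paragraph 6 operates only by reference to Paragraph 4, so it falls with Paragraph 4. Paragraph 1 mentions Paragraph 4 but its own obligation stands independently of Paragraph 4, so Paragraph 1 is not affected. Paragraph 7 is a severability clause and preserves every provision that can still be given independent effect. That leaves Paragraph 1, Paragraph 2, Paragraph 3, Paragraph 5, and Paragraph 7 in effect.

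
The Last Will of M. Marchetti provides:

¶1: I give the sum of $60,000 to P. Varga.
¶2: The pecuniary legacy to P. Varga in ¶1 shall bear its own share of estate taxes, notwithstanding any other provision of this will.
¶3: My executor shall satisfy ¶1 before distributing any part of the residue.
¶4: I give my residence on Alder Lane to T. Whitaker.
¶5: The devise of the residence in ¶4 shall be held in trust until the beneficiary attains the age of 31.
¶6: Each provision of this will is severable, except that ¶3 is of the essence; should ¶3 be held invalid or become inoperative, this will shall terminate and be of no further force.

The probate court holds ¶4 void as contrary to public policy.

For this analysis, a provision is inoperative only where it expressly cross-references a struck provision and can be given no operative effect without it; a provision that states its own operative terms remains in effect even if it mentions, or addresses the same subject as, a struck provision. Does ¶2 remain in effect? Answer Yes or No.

¶4 is struck. The only function of ¶5 is the trust for ¶4, so it cannot stand once ¶4 is removed. ¶6 makes ¶3 an essential term, but ¶3 is unaffected, so the severability proviso in ¶6 preserves the remaining provisions. The provisions still in force are ¶1, ¶2, ¶3, and ¶6. ¶2 is among the surviving provisions, so the answer is yes.

Yes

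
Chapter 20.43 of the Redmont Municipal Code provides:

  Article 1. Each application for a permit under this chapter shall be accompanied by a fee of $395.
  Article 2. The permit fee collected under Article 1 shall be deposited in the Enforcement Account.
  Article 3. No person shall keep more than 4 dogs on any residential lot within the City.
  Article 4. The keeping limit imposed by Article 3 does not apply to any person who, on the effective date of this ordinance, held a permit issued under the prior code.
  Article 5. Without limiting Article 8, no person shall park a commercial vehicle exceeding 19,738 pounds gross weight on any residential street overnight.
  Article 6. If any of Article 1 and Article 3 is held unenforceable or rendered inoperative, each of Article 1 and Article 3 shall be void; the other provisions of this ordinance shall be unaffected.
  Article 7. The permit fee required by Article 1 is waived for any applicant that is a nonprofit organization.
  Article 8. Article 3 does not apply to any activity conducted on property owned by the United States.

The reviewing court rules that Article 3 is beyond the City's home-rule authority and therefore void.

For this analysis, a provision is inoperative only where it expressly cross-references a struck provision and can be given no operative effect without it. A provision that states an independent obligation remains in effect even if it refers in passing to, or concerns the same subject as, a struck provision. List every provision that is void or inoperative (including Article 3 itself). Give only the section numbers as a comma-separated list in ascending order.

1, 2, 3, 4, 7, 8

Article 3 is struck. Article 4 has no operative effect of its own apart from Article 3 and is therefore inoperative. Article 8 operates only by reference to Article 3, so it falls with Article 3. Although Article 5 refers to Article 8, its operative terms do not depend on Article 8, so it remains in effect. Article 6 declares Article 1 and Article 3 mutually dependent; since one of them has fallen, all of them are of no effect. That brings down Article 1 as well. Article 2 and Article 7 in turn depend solely on a provision now struck and likewise fall. The remainder continues in force under Article 6. The provisions still in force are Article 5 and Article 6.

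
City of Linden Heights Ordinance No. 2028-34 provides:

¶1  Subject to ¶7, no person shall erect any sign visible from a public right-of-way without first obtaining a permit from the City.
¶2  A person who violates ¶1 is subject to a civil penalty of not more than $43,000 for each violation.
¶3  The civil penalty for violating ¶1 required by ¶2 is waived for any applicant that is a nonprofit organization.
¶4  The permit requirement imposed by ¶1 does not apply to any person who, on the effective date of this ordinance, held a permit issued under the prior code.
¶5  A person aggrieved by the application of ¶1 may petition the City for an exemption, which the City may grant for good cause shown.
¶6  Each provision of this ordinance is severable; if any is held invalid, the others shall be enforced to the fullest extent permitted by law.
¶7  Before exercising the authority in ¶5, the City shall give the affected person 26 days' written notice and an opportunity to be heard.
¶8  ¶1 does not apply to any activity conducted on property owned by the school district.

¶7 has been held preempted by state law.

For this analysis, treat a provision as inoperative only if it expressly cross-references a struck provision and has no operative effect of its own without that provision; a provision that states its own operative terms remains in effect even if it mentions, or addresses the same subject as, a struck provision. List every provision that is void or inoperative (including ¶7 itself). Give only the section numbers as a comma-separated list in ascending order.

7

¶7 is struck. ¶1 mentions ¶7 but its own obligation stands independently of ¶7, so ¶1 is not affected. Nothing else in the ordinance is defined by reference to ¶7. ¶6 is a severability clause and preserves every provision that can still be given independent effect. That leaves ¶1, ¶2, ¶3, ¶4, ¶5, ¶6, and ¶8 in effect.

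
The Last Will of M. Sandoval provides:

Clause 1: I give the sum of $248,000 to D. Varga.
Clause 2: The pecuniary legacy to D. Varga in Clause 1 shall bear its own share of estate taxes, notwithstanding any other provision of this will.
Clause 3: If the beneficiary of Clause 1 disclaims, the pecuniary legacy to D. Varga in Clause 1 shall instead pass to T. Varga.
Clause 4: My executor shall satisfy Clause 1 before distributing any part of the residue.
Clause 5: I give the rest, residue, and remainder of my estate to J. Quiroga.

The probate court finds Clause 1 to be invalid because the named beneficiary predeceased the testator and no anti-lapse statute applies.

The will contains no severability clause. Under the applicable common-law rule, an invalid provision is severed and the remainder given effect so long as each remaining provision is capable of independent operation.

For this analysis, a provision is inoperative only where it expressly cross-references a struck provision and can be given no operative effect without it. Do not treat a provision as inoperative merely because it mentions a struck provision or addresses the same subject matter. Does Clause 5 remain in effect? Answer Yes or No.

Yes

Clause 1 is struck. Clause 2 has no operative effect of its own apart from Clause 1 and is therefore inoperative. Clause 3 has no operative effect of its own apart from Clause 1 and is therefore inoperative. Clause 4 merely fixes the priority direction for Clause 1; with Clause 1 gone it has nothing to operate on and falls away. Under the stated default rule, only provisions that cannot operate independently fall away; the rest are enforced. Only Clause 5 remains in effect. Clause 5 is among the surviving provisions, so the answer is yes.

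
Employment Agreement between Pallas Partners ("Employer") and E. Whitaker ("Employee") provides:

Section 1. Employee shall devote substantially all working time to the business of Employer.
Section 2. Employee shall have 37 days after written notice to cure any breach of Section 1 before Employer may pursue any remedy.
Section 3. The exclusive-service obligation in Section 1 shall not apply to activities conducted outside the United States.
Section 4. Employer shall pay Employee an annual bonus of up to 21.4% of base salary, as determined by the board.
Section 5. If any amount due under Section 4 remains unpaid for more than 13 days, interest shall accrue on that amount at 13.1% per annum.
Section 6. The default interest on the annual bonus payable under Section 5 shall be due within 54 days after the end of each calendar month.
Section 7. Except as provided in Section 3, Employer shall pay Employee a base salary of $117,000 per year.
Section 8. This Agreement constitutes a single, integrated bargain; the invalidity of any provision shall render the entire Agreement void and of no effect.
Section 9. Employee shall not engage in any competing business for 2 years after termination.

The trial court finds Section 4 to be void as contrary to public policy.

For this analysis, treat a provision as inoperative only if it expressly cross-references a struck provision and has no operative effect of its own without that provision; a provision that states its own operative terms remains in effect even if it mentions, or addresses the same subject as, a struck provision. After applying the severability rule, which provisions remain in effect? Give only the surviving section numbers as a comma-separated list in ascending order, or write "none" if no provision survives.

Section 4 is struck. Section 5 operates only by reference to Section 4, so it falls with Section 4. Section 6 has no operative effect of its own apart from Section 5 and is therefore inoperative. Section 8 provides that the Agreement is not severable, so the invalidity of any one provision voids the entire Agreement. No provision of the Agreement survives.

none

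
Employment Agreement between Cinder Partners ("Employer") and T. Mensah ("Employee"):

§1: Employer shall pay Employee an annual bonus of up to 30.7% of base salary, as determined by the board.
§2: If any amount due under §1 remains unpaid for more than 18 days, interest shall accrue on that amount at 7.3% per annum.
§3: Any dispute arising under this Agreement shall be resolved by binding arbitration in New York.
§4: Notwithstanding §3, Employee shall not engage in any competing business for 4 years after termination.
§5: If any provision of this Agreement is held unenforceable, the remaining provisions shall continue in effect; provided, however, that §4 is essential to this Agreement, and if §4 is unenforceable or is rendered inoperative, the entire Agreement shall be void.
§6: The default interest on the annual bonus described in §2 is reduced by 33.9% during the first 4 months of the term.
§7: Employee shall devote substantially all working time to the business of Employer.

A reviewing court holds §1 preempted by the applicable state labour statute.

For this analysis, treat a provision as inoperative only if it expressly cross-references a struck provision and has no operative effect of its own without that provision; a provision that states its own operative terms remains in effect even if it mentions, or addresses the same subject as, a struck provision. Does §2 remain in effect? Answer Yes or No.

No

§1 is struck. §2 operates only by reference to §1, so it falls with §1. §6 operates only by reference to §2, so it falls with §2. §5 makes §4 an essential term, but §4 is unaffected, so the severability proviso in §5 preserves the remaining provisions. That leaves §3, §4, §5, and §7 in effect. §2 is among the inoperative provisions, so the answer is no.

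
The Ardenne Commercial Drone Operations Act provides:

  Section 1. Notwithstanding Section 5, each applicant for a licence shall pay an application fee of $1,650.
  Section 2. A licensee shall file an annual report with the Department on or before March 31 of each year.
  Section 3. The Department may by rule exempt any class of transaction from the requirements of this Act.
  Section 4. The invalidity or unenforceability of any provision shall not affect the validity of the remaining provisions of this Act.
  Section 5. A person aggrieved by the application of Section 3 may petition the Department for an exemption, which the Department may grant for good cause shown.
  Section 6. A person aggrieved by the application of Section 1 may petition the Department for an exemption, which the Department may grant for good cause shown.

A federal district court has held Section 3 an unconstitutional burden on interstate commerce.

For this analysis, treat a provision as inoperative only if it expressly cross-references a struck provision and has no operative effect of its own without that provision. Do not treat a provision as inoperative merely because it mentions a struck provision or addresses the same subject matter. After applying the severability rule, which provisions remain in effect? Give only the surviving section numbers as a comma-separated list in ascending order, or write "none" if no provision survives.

1, 2, 4, 6

Section 3 is struck. Section 5 merely fixes the exemption procedure for Section 3; with Section 3 gone it has nothing to operate on and falls away. Section 1 mentions Section 5 but its own obligation stands independently of Section 5, so Section 1 is not affected. Under the severability clause in Section 4, the remaining provisions continue in force. The provisions still in force are Section 1, Section 2, Section 4, and Section 6.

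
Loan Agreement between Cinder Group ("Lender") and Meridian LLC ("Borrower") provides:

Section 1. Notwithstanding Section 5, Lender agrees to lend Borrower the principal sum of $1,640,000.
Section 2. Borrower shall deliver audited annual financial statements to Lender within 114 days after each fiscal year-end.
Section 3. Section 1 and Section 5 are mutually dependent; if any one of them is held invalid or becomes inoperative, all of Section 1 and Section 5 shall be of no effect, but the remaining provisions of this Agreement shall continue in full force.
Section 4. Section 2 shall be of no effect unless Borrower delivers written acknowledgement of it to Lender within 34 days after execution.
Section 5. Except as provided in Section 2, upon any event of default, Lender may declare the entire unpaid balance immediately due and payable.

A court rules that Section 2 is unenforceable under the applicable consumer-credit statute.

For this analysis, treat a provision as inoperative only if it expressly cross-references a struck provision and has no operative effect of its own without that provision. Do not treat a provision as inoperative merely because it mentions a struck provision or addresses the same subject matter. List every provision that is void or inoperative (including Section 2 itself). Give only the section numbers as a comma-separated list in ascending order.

2, 4

Section 2 is struck. Section 4 has no operative effect of its own apart from Section 2 and is therefore inoperative. Although Section 5 refers to Section 2, its operative terms do not depend on Section 2, so it remains in effect. Section 3 ties Section 1 and Section 5 together, but none of those is affected here; the remaining provisions continue in force under Section 3. The provisions still in force are Section 1, Section 3, and Section 5.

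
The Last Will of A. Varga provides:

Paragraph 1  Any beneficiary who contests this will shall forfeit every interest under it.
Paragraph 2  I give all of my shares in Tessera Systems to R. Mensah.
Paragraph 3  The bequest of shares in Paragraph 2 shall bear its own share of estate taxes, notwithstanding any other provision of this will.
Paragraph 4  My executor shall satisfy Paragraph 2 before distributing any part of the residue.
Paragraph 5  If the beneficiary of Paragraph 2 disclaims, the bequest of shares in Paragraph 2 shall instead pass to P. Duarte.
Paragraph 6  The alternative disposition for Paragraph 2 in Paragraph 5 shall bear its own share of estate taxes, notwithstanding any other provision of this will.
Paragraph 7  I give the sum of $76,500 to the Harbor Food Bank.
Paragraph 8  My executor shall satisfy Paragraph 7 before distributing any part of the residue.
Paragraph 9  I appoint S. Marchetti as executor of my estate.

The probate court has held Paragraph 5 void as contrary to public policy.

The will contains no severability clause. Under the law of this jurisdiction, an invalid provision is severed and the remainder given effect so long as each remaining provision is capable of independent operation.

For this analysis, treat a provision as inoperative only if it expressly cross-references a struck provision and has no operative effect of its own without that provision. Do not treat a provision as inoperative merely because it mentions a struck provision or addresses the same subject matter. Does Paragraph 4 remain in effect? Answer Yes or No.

Yes

Paragraph 5 is struck. Paragraph 6 operates only by reference to Paragraph 5, so it falls with Paragraph 5. Under the stated default rule, only provisions that cannot operate independently fall away; the rest are enforced. That leaves Paragraph 1, Paragraph 2, Paragraph 3, Paragraph 4, Paragraph 7, Paragraph 8, and Paragraph 9 in effect. Paragraph 4 is among the surviving provisions, so the answer is yes.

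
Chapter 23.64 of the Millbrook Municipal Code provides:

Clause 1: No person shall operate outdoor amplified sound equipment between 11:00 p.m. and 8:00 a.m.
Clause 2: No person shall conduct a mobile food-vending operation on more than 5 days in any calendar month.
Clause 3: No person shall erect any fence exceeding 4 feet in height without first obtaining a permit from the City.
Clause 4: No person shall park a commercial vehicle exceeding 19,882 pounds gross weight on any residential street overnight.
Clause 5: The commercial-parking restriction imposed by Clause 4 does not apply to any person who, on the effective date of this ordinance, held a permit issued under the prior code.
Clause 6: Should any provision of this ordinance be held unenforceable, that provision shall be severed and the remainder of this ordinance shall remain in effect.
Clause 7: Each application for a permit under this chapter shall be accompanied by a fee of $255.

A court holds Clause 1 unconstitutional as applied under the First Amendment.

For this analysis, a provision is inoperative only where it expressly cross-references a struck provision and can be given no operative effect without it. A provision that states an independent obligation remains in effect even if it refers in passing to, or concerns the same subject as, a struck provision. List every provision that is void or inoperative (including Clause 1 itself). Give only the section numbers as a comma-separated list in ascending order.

Clause 1 is struck. No other provision's operative terms depend on Clause 1. Under the severability clause in Clause 6, the remaining provisions continue in force. The provisions still in force are Clause 2, Clause 3, Clause 4, Clause 5, Clause 6, and Clause 7.

1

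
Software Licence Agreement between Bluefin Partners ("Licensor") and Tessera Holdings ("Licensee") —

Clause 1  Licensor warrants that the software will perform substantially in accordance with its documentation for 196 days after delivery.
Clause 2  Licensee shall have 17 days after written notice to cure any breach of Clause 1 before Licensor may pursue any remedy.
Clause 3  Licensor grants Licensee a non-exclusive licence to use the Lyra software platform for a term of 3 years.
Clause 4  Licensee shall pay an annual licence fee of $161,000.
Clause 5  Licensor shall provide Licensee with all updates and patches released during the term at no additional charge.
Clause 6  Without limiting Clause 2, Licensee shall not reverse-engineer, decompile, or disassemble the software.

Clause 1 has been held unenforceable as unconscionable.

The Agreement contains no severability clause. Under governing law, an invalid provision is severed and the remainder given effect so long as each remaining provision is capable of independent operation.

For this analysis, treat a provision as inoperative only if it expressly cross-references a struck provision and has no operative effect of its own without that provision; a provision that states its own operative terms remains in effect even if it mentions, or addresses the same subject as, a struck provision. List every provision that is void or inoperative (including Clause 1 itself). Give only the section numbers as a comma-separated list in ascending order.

1, 2

Clause 1 is struck. Clause 2 operates only by reference to Clause 1, so it falls with Clause 1. Although Clause 6 refers to Clause 2, its operative terms do not depend on Clause 2, so it remains in effect. Under the stated default rule, only provisions that cannot operate independently fall away; the rest are enforced. That leaves Clause 3, Clause 4, Clause 5, and Clause 6 in effect.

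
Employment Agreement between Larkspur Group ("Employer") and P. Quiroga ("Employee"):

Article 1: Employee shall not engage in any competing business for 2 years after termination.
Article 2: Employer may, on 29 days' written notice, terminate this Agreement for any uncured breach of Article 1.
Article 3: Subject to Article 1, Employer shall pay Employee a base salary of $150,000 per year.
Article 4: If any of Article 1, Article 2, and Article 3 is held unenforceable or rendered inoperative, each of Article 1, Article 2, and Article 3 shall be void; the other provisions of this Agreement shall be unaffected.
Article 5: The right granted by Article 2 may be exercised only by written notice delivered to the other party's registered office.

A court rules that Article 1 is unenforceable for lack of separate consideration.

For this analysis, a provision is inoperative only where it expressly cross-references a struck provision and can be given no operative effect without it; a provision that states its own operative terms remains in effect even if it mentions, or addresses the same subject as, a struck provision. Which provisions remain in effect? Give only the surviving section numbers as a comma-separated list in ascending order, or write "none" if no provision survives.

4

Article 1 is struck. The only function of Article 2 is the termination right for breach of Article 1, so it cannot stand once Article 1 is removed. Article 5 operates only by reference to Article 2, so it falls with Article 2. Article 4 declares Article 1, Article 2, and Article 3 mutually dependent; since one of them has fallen, all of them are of no effect. That brings down Article 3 as well. The remainder continues in force under Article 4. Only Article 4 remains in effect.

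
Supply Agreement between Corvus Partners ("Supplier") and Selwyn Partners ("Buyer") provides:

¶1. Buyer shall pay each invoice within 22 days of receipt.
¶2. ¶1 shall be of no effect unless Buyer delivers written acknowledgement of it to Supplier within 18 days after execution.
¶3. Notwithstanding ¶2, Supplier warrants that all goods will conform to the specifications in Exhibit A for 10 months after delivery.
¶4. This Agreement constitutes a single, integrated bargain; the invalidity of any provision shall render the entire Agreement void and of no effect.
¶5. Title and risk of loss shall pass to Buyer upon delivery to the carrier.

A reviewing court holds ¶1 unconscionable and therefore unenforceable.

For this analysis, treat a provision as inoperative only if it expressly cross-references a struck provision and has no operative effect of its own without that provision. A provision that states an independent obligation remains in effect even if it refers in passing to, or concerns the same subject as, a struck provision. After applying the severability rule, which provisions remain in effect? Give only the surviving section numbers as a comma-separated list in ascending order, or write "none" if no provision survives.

none

¶1 is struck. ¶2 operates only by reference to ¶1, so it falls with ¶1. ¶4 provides that the Agreement is not severable, so the invalidity of any one provision voids the entire Agreement. No provision of the Agreement survives.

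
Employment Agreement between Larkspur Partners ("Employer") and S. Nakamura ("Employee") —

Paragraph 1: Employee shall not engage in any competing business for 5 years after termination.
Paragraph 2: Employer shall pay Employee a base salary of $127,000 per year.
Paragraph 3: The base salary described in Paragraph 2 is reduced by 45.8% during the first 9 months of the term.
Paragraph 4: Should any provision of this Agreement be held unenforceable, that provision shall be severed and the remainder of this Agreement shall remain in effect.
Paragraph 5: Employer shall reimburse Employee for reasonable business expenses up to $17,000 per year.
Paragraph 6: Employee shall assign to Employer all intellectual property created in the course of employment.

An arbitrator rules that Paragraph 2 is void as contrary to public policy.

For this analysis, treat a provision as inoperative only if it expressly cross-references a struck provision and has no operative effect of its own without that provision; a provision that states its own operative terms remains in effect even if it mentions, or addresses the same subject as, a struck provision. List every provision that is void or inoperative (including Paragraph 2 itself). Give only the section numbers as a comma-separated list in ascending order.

2, 3

Paragraph 2 is struck. Paragraph 3 operates only by reference to Paragraph 2, so it falls with Paragraph 2. Under the severability clause in Paragraph 4, the remaining provisions continue in force. That leaves Paragraph 1, Paragraph 4, Paragraph 5, and Paragraph 6 in effect.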